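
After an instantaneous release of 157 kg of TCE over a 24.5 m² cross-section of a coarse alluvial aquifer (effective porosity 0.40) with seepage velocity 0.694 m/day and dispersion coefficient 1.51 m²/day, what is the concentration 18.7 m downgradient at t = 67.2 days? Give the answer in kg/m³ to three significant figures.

For an instantaneous plane source, C(x,t) = M/(n_e·A·√(4πDt)) · exp(−(x−vt)²/(4Dt)), with n_e·A the pore (flow) area.
Plume center vt = 0.694 × 67.2 = 46.6368 m, so the well at 18.7 m is 27.9368 m upgradient of the peak.
√(4πDt) = 35.71 m, giving peak height M/(n_e·A·√(4πDt)) = 157/(0.40 × 24.5 × 35.71) = 0.4486 kg/m³.
(x−vt)²/(4Dt) = (-27.9368)²/(4 × 1.51 × 67.2) = 1.923; exp(−1.923) = 0.1462.
C = 0.4486 × 0.1462 = 0.0656 kg/m³.

0.0656 kg/m³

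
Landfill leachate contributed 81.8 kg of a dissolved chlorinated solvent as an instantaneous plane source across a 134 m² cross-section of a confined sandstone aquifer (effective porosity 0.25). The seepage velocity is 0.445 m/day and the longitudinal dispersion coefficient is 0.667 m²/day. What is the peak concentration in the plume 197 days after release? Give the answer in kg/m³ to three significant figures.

The peak of an instantaneous 1D plume sits at x = vt; there the Gaussian factor is 1 and C_max = M/(n_e·A·√(4πDt)), where n_e·A is the pore area the mass is dissolved in.
√(4πDt) = √(4π × 0.667 × 197) = 40.64 m, so C_max = 81.8/(0.25 × 134 × 40.64) = 0.0601 kg/m³.

0.0601 kg/m³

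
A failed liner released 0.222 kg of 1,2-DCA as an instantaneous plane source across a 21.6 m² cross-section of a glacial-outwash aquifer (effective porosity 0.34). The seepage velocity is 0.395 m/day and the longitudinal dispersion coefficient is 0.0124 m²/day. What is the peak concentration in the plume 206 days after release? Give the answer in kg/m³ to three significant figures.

The peak of an instantaneous 1D plume sits at x = vt; there the Gaussian factor is 1 and C_max = M/(n_e·A·√(4πDt)), where n_e·A is the pore area the mass is dissolved in.
√(4πDt) = √(4π × 0.0124 × 206) = 5.666 m, so C_max = 0.222/(0.34 × 21.6 × 5.666) = 0.00534 kg/m³.

0.00534 kg/m³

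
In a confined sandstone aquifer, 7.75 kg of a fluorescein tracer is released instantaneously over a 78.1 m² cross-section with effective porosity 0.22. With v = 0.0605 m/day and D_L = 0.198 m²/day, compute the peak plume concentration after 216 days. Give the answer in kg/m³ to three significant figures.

The peak of an instantaneous 1D plume sits at x = vt; there the Gaussian factor is 1 and C_max = M/(n_e·A·√(4πDt)), where n_e·A is the pore area the mass is dissolved in.
√(4πDt) = √(4π × 0.198 × 216) = 23.18 m, so C_max = 7.75/(0.22 × 78.1 × 23.18) = 0.0195 kg/m³.

0.0195 kg/m³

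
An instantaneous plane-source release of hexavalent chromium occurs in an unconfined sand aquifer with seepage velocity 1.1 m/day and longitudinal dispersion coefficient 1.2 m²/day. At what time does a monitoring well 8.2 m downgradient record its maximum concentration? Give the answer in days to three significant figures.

6.53 days

For the 1D instantaneous-source solution, setting ∂C/∂t = 0 at fixed x gives v²t² + 2Dt − x² = 0, so t = (√(D² + v²x²) − D)/v².
√(D² + v²x²) = √(1.2² + 1.1² × 8.2²) = 9.099; v² = 1.21.
t = (9.099 − 1.2)/1.21 = 6.53 days (vs. the pure-advection estimate x/v = 7.45 d).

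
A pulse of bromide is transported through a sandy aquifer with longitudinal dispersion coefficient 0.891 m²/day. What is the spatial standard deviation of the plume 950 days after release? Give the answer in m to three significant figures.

41.1 m

Dispersive spreading gives a Gaussian with σ² = 2Dt; advection only shifts the center.
σ = √(2 × 0.891 × 950) = 41.1 m.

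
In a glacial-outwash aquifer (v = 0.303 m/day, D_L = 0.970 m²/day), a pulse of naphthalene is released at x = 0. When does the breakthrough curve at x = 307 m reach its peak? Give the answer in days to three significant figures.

For the 1D instantaneous-source solution, setting ∂C/∂t = 0 at fixed x gives v²t² + 2Dt − x² = 0, so t = (√(D² + v²x²) − D)/v².
√(D² + v²x²) = √(0.970² + 0.303² × 307²) = 93.03; v² = 0.091809.
t = (93.03 − 0.970)/0.091809 = 1000 days (vs. the pure-advection estimate x/v = 1010 d).

1000 days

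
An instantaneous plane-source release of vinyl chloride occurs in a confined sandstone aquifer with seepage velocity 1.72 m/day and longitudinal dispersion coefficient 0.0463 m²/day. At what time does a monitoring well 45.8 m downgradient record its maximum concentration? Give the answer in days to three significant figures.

For the 1D instantaneous-source solution, setting ∂C/∂t = 0 at fixed x gives v²t² + 2Dt − x² = 0, so t = (√(D² + v²x²) − D)/v².
√(D² + v²x²) = √(0.0463² + 1.72² × 45.8²) = 78.78; v² = 2.9584.
t = (78.78 − 0.0463)/2.9584 = 26.6 days (vs. the pure-advection estimate x/v = 26.6 d).

26.6 days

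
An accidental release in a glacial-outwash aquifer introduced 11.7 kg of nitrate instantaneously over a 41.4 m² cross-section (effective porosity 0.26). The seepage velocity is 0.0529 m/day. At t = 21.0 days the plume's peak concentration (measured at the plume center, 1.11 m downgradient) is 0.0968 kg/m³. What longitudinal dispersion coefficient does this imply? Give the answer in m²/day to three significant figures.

At the plume center C_max = M/(n_e·A·√(4πDt)), so D = M²/(4πt·(n_e·A·C_max)²).
n_e·A·C_max = 0.26 × 41.4 × 0.0968 = 1.042 kg/m.
D = 11.7²/(4π × 21.0 × 1.042²) = 0.478 m²/day.

0.478 m²/day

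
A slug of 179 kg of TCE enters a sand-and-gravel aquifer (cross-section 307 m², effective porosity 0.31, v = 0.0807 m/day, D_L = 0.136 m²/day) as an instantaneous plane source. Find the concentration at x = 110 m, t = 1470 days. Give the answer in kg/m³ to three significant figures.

For an instantaneous plane source, C(x,t) = M/(n_e·A·√(4πDt)) · exp(−(x−vt)²/(4Dt)), with n_e·A the pore (flow) area.
Plume center vt = 0.0807 × 1470 = 118.629 m, so the well at 110 m is 8.629 m upgradient of the peak.
√(4πDt) = 50.12 m, giving peak height M/(n_e·A·√(4πDt)) = 179/(0.31 × 307 × 50.12) = 0.03753 kg/m³.
(x−vt)²/(4Dt) = (-8.629)²/(4 × 0.136 × 1470) = 0.09311; exp(−0.09311) = 0.9111.
C = 0.03753 × 0.9111 = 0.0342 kg/m³.

0.0342 kg/m³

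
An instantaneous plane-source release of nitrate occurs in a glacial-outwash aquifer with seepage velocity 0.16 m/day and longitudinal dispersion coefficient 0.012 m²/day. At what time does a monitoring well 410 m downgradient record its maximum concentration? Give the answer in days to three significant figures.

2560 days

For the 1D instantaneous-source solution, setting ∂C/∂t = 0 at fixed x gives v²t² + 2Dt − x² = 0, so t = (√(D² + v²x²) − D)/v².
√(D² + v²x²) = √(0.012² + 0.16² × 410²) = 65.60; v² = 0.0256.
t = (65.60 − 0.012)/0.0256 = 2560 days (vs. the pure-advection estimate x/v = 2560 d).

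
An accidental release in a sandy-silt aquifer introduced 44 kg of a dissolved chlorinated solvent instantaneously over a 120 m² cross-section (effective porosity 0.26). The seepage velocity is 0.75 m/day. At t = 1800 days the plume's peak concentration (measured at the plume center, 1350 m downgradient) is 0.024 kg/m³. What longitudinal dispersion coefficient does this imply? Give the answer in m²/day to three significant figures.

At the plume center C_max = M/(n_e·A·√(4πDt)), so D = M²/(4πt·(n_e·A·C_max)²).
n_e·A·C_max = 0.26 × 120 × 0.024 = 0.7488 kg/m.
D = 44²/(4π × 1800 × 0.7488²) = 0.153 m²/day.

0.153 m²/day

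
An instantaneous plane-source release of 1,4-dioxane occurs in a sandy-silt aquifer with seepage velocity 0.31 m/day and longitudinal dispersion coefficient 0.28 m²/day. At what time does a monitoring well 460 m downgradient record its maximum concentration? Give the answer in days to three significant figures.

For the 1D instantaneous-source solution, setting ∂C/∂t = 0 at fixed x gives v²t² + 2Dt − x² = 0, so t = (√(D² + v²x²) − D)/v².
√(D² + v²x²) = √(0.28² + 0.31² × 460²) = 142.6; v² = 0.0961.
t = (142.6 − 0.28)/0.0961 = 1480 days (vs. the pure-advection estimate x/v = 1480 d).

1480 days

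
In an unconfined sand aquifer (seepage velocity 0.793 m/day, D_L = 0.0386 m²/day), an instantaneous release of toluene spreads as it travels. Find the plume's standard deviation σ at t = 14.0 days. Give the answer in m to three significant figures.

1.04 m

Dispersive spreading gives a Gaussian with σ² = 2Dt; advection only shifts the center.
σ = √(2 × 0.0386 × 14.0) = 1.04 m.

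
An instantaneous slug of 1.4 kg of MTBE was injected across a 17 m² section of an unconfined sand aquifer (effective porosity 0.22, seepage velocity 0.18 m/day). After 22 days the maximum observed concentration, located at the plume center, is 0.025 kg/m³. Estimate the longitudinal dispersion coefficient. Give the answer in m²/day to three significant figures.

0.811 m²/day

At the plume center C_max = M/(n_e·A·√(4πDt)), so D = M²/(4πt·(n_e·A·C_max)²).
n_e·A·C_max = 0.22 × 17 × 0.025 = 0.09350 kg/m.
D = 1.4²/(4π × 22 × 0.09350²) = 0.811 m²/day.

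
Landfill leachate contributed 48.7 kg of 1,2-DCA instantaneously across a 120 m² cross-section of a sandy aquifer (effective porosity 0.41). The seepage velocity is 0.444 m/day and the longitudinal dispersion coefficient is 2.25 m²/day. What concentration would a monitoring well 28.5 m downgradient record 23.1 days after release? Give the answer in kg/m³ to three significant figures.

For an instantaneous plane source, C(x,t) = M/(n_e·A·√(4πDt)) · exp(−(x−vt)²/(4Dt)), with n_e·A the pore (flow) area.
Plume center vt = 0.444 × 23.1 = 10.2564 m, so the well at 28.5 m is 18.2436 m downgradient of the peak.
√(4πDt) = 25.56 m, giving peak height M/(n_e·A·√(4πDt)) = 48.7/(0.41 × 120 × 25.56) = 0.03873 kg/m³.
(x−vt)²/(4Dt) = (18.2436)²/(4 × 2.25 × 23.1) = 1.601; exp(−1.601) = 0.2017.
C = 0.03873 × 0.2017 = 0.00781 kg/m³.

0.00781 kg/m³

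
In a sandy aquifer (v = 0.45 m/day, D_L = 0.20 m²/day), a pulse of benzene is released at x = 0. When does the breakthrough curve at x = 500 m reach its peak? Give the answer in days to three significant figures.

For the 1D instantaneous-source solution, setting ∂C/∂t = 0 at fixed x gives v²t² + 2Dt − x² = 0, so t = (√(D² + v²x²) − D)/v².
√(D² + v²x²) = √(0.20² + 0.45² × 500²) = 225.0; v² = 0.2025.
t = (225.0 − 0.20)/0.2025 = 1110 days (vs. the pure-advection estimate x/v = 1110 d).

1110 days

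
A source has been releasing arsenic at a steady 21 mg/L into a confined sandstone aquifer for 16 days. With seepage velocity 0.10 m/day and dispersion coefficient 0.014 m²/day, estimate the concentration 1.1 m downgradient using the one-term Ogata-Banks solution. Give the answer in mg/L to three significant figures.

For a continuous step input, C/C₀ ≈ ½·erfc((x−vt)/(2√(Dt))).
vt = 0.10 × 16 = 1.6 m and 2√(Dt) = 2√(0.014 × 16) = 0.9466 m.
Argument (x−vt)/(2√(Dt)) = (1.1 − 1.6)/0.9466 = -0.5282; ½·erfc(-0.5282) = 0.7725.
C = 21 × 0.7725 = 16.2 mg/L.

16.2 mg/L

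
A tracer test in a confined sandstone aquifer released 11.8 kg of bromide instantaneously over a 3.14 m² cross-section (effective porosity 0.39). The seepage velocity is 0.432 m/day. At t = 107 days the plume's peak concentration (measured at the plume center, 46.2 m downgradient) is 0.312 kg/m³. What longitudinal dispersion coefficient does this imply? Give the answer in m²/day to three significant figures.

0.709 m²/day

At the plume center C_max = M/(n_e·A·√(4πDt)), so D = M²/(4πt·(n_e·A·C_max)²).
n_e·A·C_max = 0.39 × 3.14 × 0.312 = 0.3821 kg/m.
D = 11.8²/(4π × 107 × 0.3821²) = 0.709 m²/day.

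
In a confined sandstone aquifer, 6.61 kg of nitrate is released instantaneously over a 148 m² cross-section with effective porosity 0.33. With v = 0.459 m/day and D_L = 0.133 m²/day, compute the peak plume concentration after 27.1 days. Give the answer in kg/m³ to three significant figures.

The peak of an instantaneous 1D plume sits at x = vt; there the Gaussian factor is 1 and C_max = M/(n_e·A·√(4πDt)), where n_e·A is the pore area the mass is dissolved in.
√(4πDt) = √(4π × 0.133 × 27.1) = 6.730 m, so C_max = 6.61/(0.33 × 148 × 6.730) = 0.0201 kg/m³.

0.0201 kg/m³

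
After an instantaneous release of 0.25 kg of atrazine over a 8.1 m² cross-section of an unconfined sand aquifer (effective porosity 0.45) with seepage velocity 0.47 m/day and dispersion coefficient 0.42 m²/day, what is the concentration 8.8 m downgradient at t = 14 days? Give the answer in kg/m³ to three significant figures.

0.00647 kg/m³

For an instantaneous plane source, C(x,t) = M/(n_e·A·√(4πDt)) · exp(−(x−vt)²/(4Dt)), with n_e·A the pore (flow) area.
Plume center vt = 0.47 × 14 = 6.58 m, so the well at 8.8 m is 2.22 m downgradient of the peak.
√(4πDt) = 8.596 m, giving peak height M/(n_e·A·√(4πDt)) = 0.25/(0.45 × 8.1 × 8.596) = 0.007979 kg/m³.
(x−vt)²/(4Dt) = (2.22)²/(4 × 0.42 × 14) = 0.2095; exp(−0.2095) = 0.8110.
C = 0.007979 × 0.8110 = 0.00647 kg/m³.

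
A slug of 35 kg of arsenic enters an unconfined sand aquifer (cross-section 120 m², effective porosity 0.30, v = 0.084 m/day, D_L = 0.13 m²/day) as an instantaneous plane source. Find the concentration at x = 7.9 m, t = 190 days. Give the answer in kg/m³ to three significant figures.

0.0286 kg/m³

For an instantaneous plane source, C(x,t) = M/(n_e·A·√(4πDt)) · exp(−(x−vt)²/(4Dt)), with n_e·A the pore (flow) area.
Plume center vt = 0.084 × 190 = 15.96 m, so the well at 7.9 m is 8.06 m upgradient of the peak.
√(4πDt) = 17.62 m, giving peak height M/(n_e·A·√(4πDt)) = 35/(0.30 × 120 × 17.62) = 0.05518 kg/m³.
(x−vt)²/(4Dt) = (-8.06)²/(4 × 0.13 × 190) = 0.6575; exp(−0.6575) = 0.5181.
C = 0.05518 × 0.5181 = 0.0286 kg/m³.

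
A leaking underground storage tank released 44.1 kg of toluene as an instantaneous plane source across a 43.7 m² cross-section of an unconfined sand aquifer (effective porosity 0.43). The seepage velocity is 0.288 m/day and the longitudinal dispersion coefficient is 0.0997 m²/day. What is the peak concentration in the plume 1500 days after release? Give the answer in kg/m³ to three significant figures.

0.0541 kg/m³

The peak of an instantaneous 1D plume sits at x = vt; there the Gaussian factor is 1 and C_max = M/(n_e·A·√(4πDt)), where n_e·A is the pore area the mass is dissolved in.
√(4πDt) = √(4π × 0.0997 × 1500) = 43.35 m, so C_max = 44.1/(0.43 × 43.7 × 43.35) = 0.0541 kg/m³.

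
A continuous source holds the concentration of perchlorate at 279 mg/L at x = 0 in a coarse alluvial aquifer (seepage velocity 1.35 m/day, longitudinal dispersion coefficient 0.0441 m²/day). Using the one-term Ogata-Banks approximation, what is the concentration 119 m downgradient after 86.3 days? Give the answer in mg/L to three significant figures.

51.0 mg/L

For a continuous step input, C/C₀ ≈ ½·erfc((x−vt)/(2√(Dt))).
vt = 1.35 × 86.3 = 116.505 m and 2√(Dt) = 2√(0.0441 × 86.3) = 3.902 m.
Argument (x−vt)/(2√(Dt)) = (119 − 116.505)/3.902 = 0.6394; ½·erfc(0.6394) = 0.1829.
C = 279 × 0.1829 = 51.0 mg/L.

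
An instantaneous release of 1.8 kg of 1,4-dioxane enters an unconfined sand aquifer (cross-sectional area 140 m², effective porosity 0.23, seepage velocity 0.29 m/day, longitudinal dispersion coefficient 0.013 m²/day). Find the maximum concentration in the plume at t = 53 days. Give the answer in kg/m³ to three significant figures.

0.0190 kg/m³

The peak of an instantaneous 1D plume sits at x = vt; there the Gaussian factor is 1 and C_max = M/(n_e·A·√(4πDt)), where n_e·A is the pore area the mass is dissolved in.
√(4πDt) = √(4π × 0.013 × 53) = 2.942 m, so C_max = 1.8/(0.23 × 140 × 2.942) = 0.0190 kg/m³.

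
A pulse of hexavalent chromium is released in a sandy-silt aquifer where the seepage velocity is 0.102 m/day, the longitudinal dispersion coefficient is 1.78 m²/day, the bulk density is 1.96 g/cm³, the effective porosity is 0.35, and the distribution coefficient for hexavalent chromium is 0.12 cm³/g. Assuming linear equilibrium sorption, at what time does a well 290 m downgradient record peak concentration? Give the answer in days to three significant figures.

4480 days

Retardation factor R = 1 + ρ_b·K_d/n = 1 + 1.96 × 0.12/0.35 = 1.672.
Sorption retards both mechanisms: v_R = v/R = 0.06100 m/day, D_R = D/R = 1.065 m²/day.
Peak time from v_R²t² + 2D_R t − x² = 0: t = (√(D_R² + v_R²x²) − D_R)/v_R².
√(D_R² + v_R²x²) = √(1.065² + 0.06100² × 290²) = 17.72; v_R² = 0.003721.
t = (17.72 − 1.065)/0.003721 = 4480 days.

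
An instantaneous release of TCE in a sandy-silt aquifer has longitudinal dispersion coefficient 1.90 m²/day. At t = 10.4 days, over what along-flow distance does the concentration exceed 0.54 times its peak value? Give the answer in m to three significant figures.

The plume is Gaussian with σ = √(2Dt) = √(2 × 1.90 × 10.4) = 6.286 m.
C/C_peak = exp(−Δx²/(2σ²)) = 0.54 ⇒ Δx = σ·√(−2 ln 0.54) = 6.286 × 1.110 = 6.977 m.
Width = 2Δx = 14.0 m.

14.0 m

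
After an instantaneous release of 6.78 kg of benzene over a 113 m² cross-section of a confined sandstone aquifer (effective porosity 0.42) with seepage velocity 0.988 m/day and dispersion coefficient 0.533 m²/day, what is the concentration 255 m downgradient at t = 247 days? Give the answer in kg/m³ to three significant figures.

For an instantaneous plane source, C(x,t) = M/(n_e·A·√(4πDt)) · exp(−(x−vt)²/(4Dt)), with n_e·A the pore (flow) area.
Plume center vt = 0.988 × 247 = 244.036 m, so the well at 255 m is 10.964 m downgradient of the peak.
√(4πDt) = 40.67 m, giving peak height M/(n_e·A·√(4πDt)) = 6.78/(0.42 × 113 × 40.67) = 0.003513 kg/m³.
(x−vt)²/(4Dt) = (10.964)²/(4 × 0.533 × 247) = 0.2283; exp(−0.2283) = 0.7959.
C = 0.003513 × 0.7959 = 0.00280 kg/m³.

0.00280 kg/m³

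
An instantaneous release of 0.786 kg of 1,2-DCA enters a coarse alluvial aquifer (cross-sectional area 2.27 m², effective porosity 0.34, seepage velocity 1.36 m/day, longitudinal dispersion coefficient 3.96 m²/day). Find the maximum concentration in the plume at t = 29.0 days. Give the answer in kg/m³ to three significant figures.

The peak of an instantaneous 1D plume sits at x = vt; there the Gaussian factor is 1 and C_max = M/(n_e·A·√(4πDt)), where n_e·A is the pore area the mass is dissolved in.
√(4πDt) = √(4π × 3.96 × 29.0) = 37.99 m, so C_max = 0.786/(0.34 × 2.27 × 37.99) = 0.0268 kg/m³.

0.0268 kg/m³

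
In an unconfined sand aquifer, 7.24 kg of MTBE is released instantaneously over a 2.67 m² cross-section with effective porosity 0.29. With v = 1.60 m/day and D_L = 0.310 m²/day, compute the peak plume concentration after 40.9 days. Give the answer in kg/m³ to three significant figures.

0.741 kg/m³

The peak of an instantaneous 1D plume sits at x = vt; there the Gaussian factor is 1 and C_max = M/(n_e·A·√(4πDt)), where n_e·A is the pore area the mass is dissolved in.
√(4πDt) = √(4π × 0.310 × 40.9) = 12.62 m, so C_max = 7.24/(0.29 × 2.67 × 12.62) = 0.741 kg/m³.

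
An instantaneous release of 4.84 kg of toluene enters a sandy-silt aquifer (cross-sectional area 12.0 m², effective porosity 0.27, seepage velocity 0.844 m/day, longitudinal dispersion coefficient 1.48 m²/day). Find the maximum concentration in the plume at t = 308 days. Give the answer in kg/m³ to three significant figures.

The peak of an instantaneous 1D plume sits at x = vt; there the Gaussian factor is 1 and C_max = M/(n_e·A·√(4πDt)), where n_e·A is the pore area the mass is dissolved in.
√(4πDt) = √(4π × 1.48 × 308) = 75.69 m, so C_max = 4.84/(0.27 × 12.0 × 75.69) = 0.0197 kg/m³.

0.0197 kg/m³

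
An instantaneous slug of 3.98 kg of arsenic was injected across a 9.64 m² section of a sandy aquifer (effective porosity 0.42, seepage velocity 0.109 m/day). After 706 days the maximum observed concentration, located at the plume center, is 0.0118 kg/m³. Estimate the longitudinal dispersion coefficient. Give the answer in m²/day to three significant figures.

At the plume center C_max = M/(n_e·A·√(4πDt)), so D = M²/(4πt·(n_e·A·C_max)²).
n_e·A·C_max = 0.42 × 9.64 × 0.0118 = 0.04778 kg/m.
D = 3.98²/(4π × 706 × 0.04778²) = 0.782 m²/day.

0.782 m²/day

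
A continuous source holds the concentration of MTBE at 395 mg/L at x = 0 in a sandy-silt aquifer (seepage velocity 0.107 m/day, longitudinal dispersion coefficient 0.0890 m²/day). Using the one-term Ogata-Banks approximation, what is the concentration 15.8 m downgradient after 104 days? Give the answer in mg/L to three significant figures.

54.8 mg/L

For a continuous step input, C/C₀ ≈ ½·erfc((x−vt)/(2√(Dt))).
vt = 0.107 × 104 = 11.128 m and 2√(Dt) = 2√(0.0890 × 104) = 6.085 m.
Argument (x−vt)/(2√(Dt)) = (15.8 − 11.128)/6.085 = 0.7678; ½·erfc(0.7678) = 0.1388.
C = 395 × 0.1388 = 54.8 mg/L.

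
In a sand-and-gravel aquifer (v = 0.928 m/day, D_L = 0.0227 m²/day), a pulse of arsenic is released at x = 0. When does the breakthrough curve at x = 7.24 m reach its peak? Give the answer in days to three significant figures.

7.78 days

For the 1D instantaneous-source solution, setting ∂C/∂t = 0 at fixed x gives v²t² + 2Dt − x² = 0, so t = (√(D² + v²x²) − D)/v².
√(D² + v²x²) = √(0.0227² + 0.928² × 7.24²) = 6.719; v² = 0.861184.
t = (6.719 − 0.0227)/0.861184 = 7.78 days (vs. the pure-advection estimate x/v = 7.80 d).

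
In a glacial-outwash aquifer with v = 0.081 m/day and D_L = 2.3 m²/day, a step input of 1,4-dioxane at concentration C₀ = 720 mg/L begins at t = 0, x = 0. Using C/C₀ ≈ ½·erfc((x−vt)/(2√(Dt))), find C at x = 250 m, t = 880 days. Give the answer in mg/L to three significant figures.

For a continuous step input, C/C₀ ≈ ½·erfc((x−vt)/(2√(Dt))).
vt = 0.081 × 880 = 71.28 m and 2√(Dt) = 2√(2.3 × 880) = 89.98 m.
Argument (x−vt)/(2√(Dt)) = (250 − 71.28)/89.98 = 1.986; ½·erfc(1.986) = 0.002488.
C = 720 × 0.002488 = 1.79 mg/L.

1.79 mg/L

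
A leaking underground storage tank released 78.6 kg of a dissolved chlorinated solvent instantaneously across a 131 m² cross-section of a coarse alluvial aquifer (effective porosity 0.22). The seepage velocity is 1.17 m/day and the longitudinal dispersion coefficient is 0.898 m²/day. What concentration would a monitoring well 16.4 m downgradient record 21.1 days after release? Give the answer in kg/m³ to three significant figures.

0.0714 kg/m³

For an instantaneous plane source, C(x,t) = M/(n_e·A·√(4πDt)) · exp(−(x−vt)²/(4Dt)), with n_e·A the pore (flow) area.
Plume center vt = 1.17 × 21.1 = 24.687 m, so the well at 16.4 m is 8.287 m upgradient of the peak.
√(4πDt) = 15.43 m, giving peak height M/(n_e·A·√(4πDt)) = 78.6/(0.22 × 131 × 15.43) = 0.1768 kg/m³.
(x−vt)²/(4Dt) = (-8.287)²/(4 × 0.898 × 21.1) = 0.9061; exp(−0.9061) = 0.4041.
C = 0.1768 × 0.4041 = 0.0714 kg/m³.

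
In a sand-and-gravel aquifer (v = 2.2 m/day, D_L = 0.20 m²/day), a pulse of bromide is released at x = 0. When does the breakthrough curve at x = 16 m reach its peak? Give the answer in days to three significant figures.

For the 1D instantaneous-source solution, setting ∂C/∂t = 0 at fixed x gives v²t² + 2Dt − x² = 0, so t = (√(D² + v²x²) − D)/v².
√(D² + v²x²) = √(0.20² + 2.2² × 16²) = 35.20; v² = 4.84.
t = (35.20 − 0.20)/4.84 = 7.23 days (vs. the pure-advection estimate x/v = 7.27 d).

7.23 days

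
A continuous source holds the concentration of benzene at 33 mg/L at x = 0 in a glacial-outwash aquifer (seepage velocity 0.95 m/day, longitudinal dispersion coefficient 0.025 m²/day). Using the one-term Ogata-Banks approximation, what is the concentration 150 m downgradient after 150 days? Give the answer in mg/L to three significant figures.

For a continuous step input, C/C₀ ≈ ½·erfc((x−vt)/(2√(Dt))).
vt = 0.95 × 150 = 142.5 m and 2√(Dt) = 2√(0.025 × 150) = 3.873 m.
Argument (x−vt)/(2√(Dt)) = (150 − 142.5)/3.873 = 1.936; ½·erfc(1.936) = 0.003091.
C = 33 × 0.003091 = 0.102 mg/L.

0.102 mg/L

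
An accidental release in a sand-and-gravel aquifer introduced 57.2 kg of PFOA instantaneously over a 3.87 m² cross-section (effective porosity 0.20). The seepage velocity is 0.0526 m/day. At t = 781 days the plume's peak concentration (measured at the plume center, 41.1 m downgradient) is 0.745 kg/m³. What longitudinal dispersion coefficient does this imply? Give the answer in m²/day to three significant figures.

At the plume center C_max = M/(n_e·A·√(4πDt)), so D = M²/(4πt·(n_e·A·C_max)²).
n_e·A·C_max = 0.20 × 3.87 × 0.745 = 0.5766 kg/m.
D = 57.2²/(4π × 781 × 0.5766²) = 1.00 m²/day.

1.00 m²/day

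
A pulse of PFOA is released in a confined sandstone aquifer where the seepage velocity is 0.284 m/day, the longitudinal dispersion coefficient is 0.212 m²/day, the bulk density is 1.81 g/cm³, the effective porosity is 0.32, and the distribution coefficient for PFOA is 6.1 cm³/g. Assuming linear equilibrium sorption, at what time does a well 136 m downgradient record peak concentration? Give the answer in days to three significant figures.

16900 days

Retardation factor R = 1 + ρ_b·K_d/n = 1 + 1.81 × 6.1/0.32 = 35.50.
Sorption retards both mechanisms: v_R = v/R = 0.008000 m/day, D_R = D/R = 0.005972 m²/day.
Peak time from v_R²t² + 2D_R t − x² = 0: t = (√(D_R² + v_R²x²) − D_R)/v_R².
√(D_R² + v_R²x²) = √(0.005972² + 0.008000² × 136²) = 1.088; v_R² = 6.400e-05.
t = (1.088 − 0.005972)/6.400e-05 = 16900 days.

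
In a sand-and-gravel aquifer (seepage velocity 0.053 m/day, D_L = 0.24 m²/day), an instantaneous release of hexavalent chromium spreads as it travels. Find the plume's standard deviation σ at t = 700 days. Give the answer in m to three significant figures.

18.3 m

Dispersive spreading gives a Gaussian with σ² = 2Dt; advection only shifts the center.
σ = √(2 × 0.24 × 700) = 18.3 m.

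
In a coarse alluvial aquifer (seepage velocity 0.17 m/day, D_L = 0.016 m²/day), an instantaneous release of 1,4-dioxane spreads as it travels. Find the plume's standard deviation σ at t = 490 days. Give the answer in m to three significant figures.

Dispersive spreading gives a Gaussian with σ² = 2Dt; advection only shifts the center.
σ = √(2 × 0.016 × 490) = 3.96 m.

3.96 m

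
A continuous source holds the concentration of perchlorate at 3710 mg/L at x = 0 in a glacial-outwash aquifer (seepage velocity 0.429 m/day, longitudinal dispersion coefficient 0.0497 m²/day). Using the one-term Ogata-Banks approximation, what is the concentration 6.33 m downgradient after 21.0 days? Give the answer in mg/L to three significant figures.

For a continuous step input, C/C₀ ≈ ½·erfc((x−vt)/(2√(Dt))).
vt = 0.429 × 21.0 = 9.009 m and 2√(Dt) = 2√(0.0497 × 21.0) = 2.043 m.
Argument (x−vt)/(2√(Dt)) = (6.33 − 9.009)/2.043 = -1.311; ½·erfc(-1.311) = 0.9681.
C = 3710 × 0.9681 = 3590 mg/L.

3590 mg/L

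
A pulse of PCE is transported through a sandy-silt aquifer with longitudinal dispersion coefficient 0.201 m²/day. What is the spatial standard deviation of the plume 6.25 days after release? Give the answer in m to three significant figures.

1.59 m

Dispersive spreading gives a Gaussian with σ² = 2Dt; advection only shifts the center.
σ = √(2 × 0.201 × 6.25) = 1.59 m.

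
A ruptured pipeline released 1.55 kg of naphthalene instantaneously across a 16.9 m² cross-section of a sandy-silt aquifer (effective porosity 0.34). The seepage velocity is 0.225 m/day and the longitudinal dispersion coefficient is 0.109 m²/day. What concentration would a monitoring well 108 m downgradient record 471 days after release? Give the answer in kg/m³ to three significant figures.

0.0104 kg/m³

For an instantaneous plane source, C(x,t) = M/(n_e·A·√(4πDt)) · exp(−(x−vt)²/(4Dt)), with n_e·A the pore (flow) area.
Plume center vt = 0.225 × 471 = 105.975 m, so the well at 108 m is 2.025 m downgradient of the peak.
√(4πDt) = 25.40 m, giving peak height M/(n_e·A·√(4πDt)) = 1.55/(0.34 × 16.9 × 25.40) = 0.01062 kg/m³.
(x−vt)²/(4Dt) = (2.025)²/(4 × 0.109 × 471) = 0.01997; exp(−0.01997) = 0.9802.
C = 0.01062 × 0.9802 = 0.0104 kg/m³.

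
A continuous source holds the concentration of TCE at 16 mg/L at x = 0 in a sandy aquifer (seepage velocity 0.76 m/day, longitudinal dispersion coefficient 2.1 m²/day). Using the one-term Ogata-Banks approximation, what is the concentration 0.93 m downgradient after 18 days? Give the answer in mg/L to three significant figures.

14.9 mg/L

For a continuous step input, C/C₀ ≈ ½·erfc((x−vt)/(2√(Dt))).
vt = 0.76 × 18 = 13.68 m and 2√(Dt) = 2√(2.1 × 18) = 12.30 m.
Argument (x−vt)/(2√(Dt)) = (0.93 − 13.68)/12.30 = -1.037; ½·erfc(-1.037) = 0.9287.
C = 16 × 0.9287 = 14.9 mg/L.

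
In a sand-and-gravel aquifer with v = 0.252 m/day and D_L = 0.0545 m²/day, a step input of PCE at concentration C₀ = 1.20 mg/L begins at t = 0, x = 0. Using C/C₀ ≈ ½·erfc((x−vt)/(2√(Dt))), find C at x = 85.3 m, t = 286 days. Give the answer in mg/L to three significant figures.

0.0107 mg/L

For a continuous step input, C/C₀ ≈ ½·erfc((x−vt)/(2√(Dt))).
vt = 0.252 × 286 = 72.072 m and 2√(Dt) = 2√(0.0545 × 286) = 7.896 m.
Argument (x−vt)/(2√(Dt)) = (85.3 − 72.072)/7.896 = 1.675; ½·erfc(1.675) = 0.008923.
C = 1.20 × 0.008923 = 0.0107 mg/L.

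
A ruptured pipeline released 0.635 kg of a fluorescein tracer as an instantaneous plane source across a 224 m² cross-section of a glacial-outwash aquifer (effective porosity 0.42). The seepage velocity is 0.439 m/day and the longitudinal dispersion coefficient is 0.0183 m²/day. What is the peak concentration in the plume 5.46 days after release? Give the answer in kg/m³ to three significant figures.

The peak of an instantaneous 1D plume sits at x = vt; there the Gaussian factor is 1 and C_max = M/(n_e·A·√(4πDt)), where n_e·A is the pore area the mass is dissolved in.
√(4πDt) = √(4π × 0.0183 × 5.46) = 1.121 m, so C_max = 0.635/(0.42 × 224 × 1.121) = 0.00602 kg/m³.

0.00602 kg/m³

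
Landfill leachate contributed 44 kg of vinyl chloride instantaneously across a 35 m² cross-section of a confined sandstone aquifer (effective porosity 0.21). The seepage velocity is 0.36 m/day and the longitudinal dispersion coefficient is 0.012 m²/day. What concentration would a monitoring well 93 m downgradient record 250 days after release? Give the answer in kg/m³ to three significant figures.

For an instantaneous plane source, C(x,t) = M/(n_e·A·√(4πDt)) · exp(−(x−vt)²/(4Dt)), with n_e·A the pore (flow) area.
Plume center vt = 0.36 × 250 = 90 m, so the well at 93 m is 3 m downgradient of the peak.
√(4πDt) = 6.140 m, giving peak height M/(n_e·A·√(4πDt)) = 44/(0.21 × 35 × 6.140) = 0.9750 kg/m³.
(x−vt)²/(4Dt) = (3)²/(4 × 0.012 × 250) = 0.7500; exp(−0.7500) = 0.4724.
C = 0.9750 × 0.4724 = 0.461 kg/m³.

0.461 kg/m³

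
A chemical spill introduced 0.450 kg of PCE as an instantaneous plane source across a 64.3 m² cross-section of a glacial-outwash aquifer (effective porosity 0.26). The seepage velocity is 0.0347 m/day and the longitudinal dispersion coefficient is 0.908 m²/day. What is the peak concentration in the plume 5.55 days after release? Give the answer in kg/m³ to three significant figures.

0.00338 kg/m³

The peak of an instantaneous 1D plume sits at x = vt; there the Gaussian factor is 1 and C_max = M/(n_e·A·√(4πDt)), where n_e·A is the pore area the mass is dissolved in.
√(4πDt) = √(4π × 0.908 × 5.55) = 7.958 m, so C_max = 0.450/(0.26 × 64.3 × 7.958) = 0.00338 kg/m³.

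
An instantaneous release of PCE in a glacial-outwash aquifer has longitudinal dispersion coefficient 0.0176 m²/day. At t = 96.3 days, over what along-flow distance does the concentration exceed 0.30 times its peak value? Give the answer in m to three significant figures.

5.71 m

The plume is Gaussian with σ = √(2Dt) = √(2 × 0.0176 × 96.3) = 1.841 m.
C/C_peak = exp(−Δx²/(2σ²)) = 0.30 ⇒ Δx = σ·√(−2 ln 0.30) = 1.841 × 1.552 = 2.857 m.
Width = 2Δx = 5.71 m.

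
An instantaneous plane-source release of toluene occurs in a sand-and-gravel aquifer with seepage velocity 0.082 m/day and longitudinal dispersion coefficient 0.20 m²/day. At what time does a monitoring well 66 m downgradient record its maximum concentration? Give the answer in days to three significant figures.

For the 1D instantaneous-source solution, setting ∂C/∂t = 0 at fixed x gives v²t² + 2Dt − x² = 0, so t = (√(D² + v²x²) − D)/v².
√(D² + v²x²) = √(0.20² + 0.082² × 66²) = 5.416; v² = 0.006724.
t = (5.416 − 0.20)/0.006724 = 776 days (vs. the pure-advection estimate x/v = 805 d).

776 days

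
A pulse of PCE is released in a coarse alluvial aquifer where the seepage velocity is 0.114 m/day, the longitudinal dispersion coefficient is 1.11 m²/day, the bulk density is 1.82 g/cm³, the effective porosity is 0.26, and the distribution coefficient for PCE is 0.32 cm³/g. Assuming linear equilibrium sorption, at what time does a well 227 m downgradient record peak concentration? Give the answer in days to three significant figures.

Retardation factor R = 1 + ρ_b·K_d/n = 1 + 1.82 × 0.32/0.26 = 3.240.
Sorption retards both mechanisms: v_R = v/R = 0.03519 m/day, D_R = D/R = 0.3426 m²/day.
Peak time from v_R²t² + 2D_R t − x² = 0: t = (√(D_R² + v_R²x²) − D_R)/v_R².
√(D_R² + v_R²x²) = √(0.3426² + 0.03519² × 227²) = 7.995; v_R² = 0.001238.
t = (7.995 − 0.3426)/0.001238 = 6180 days.

6180 days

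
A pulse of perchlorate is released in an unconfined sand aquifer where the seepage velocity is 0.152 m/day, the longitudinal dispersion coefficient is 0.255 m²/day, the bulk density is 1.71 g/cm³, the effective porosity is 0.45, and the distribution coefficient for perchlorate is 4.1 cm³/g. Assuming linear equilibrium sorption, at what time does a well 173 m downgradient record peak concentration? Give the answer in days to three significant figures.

Retardation factor R = 1 + ρ_b·K_d/n = 1 + 1.71 × 4.1/0.45 = 16.58.
Sorption retards both mechanisms: v_R = v/R = 0.009168 m/day, D_R = D/R = 0.01538 m²/day.
Peak time from v_R²t² + 2D_R t − x² = 0: t = (√(D_R² + v_R²x²) − D_R)/v_R².
√(D_R² + v_R²x²) = √(0.01538² + 0.009168² × 173²) = 1.586; v_R² = 8.405e-05.
t = (1.586 − 0.01538)/8.405e-05 = 18700 days.

18700 days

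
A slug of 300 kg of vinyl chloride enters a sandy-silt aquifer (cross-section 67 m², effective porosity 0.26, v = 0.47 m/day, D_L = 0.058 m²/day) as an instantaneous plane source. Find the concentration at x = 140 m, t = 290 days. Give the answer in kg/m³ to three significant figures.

For an instantaneous plane source, C(x,t) = M/(n_e·A·√(4πDt)) · exp(−(x−vt)²/(4Dt)), with n_e·A the pore (flow) area.
Plume center vt = 0.47 × 290 = 136.3 m, so the well at 140 m is 3.7 m downgradient of the peak.
√(4πDt) = 14.54 m, giving peak height M/(n_e·A·√(4πDt)) = 300/(0.26 × 67 × 14.54) = 1.184 kg/m³.
(x−vt)²/(4Dt) = (3.7)²/(4 × 0.058 × 290) = 0.2035; exp(−0.2035) = 0.8159.
C = 1.184 × 0.8159 = 0.966 kg/m³.

0.966 kg/m³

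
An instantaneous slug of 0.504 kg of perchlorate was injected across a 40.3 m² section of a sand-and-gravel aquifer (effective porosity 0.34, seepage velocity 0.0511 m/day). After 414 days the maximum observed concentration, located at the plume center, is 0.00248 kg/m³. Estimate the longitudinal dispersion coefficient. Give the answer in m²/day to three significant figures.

0.0423 m²/day

At the plume center C_max = M/(n_e·A·√(4πDt)), so D = M²/(4πt·(n_e·A·C_max)²).
n_e·A·C_max = 0.34 × 40.3 × 0.00248 = 0.03398 kg/m.
D = 0.504²/(4π × 414 × 0.03398²) = 0.0423 m²/day.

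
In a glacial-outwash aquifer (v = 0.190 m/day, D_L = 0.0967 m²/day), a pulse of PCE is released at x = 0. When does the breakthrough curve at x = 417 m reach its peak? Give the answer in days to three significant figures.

2190 days

For the 1D instantaneous-source solution, setting ∂C/∂t = 0 at fixed x gives v²t² + 2Dt − x² = 0, so t = (√(D² + v²x²) − D)/v².
√(D² + v²x²) = √(0.0967² + 0.190² × 417²) = 79.23; v² = 0.0361.
t = (79.23 − 0.0967)/0.0361 = 2190 days (vs. the pure-advection estimate x/v = 2190 d).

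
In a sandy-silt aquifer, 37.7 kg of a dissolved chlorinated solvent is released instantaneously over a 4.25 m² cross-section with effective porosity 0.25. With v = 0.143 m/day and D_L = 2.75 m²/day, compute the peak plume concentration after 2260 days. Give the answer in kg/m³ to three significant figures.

The peak of an instantaneous 1D plume sits at x = vt; there the Gaussian factor is 1 and C_max = M/(n_e·A·√(4πDt)), where n_e·A is the pore area the mass is dissolved in.
√(4πDt) = √(4π × 2.75 × 2260) = 279.5 m, so C_max = 37.7/(0.25 × 4.25 × 279.5) = 0.127 kg/m³.

0.127 kg/m³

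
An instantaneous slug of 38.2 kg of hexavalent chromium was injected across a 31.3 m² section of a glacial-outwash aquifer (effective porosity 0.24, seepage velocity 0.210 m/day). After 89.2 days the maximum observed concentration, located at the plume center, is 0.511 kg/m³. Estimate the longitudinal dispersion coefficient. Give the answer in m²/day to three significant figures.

0.0883 m²/day

At the plume center C_max = M/(n_e·A·√(4πDt)), so D = M²/(4πt·(n_e·A·C_max)²).
n_e·A·C_max = 0.24 × 31.3 × 0.511 = 3.839 kg/m.
D = 38.2²/(4π × 89.2 × 3.839²) = 0.0883 m²/day.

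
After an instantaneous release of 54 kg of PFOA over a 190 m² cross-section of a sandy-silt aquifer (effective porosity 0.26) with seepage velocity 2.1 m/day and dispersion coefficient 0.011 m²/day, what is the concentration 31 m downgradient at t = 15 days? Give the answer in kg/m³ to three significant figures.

For an instantaneous plane source, C(x,t) = M/(n_e·A·√(4πDt)) · exp(−(x−vt)²/(4Dt)), with n_e·A the pore (flow) area.
Plume center vt = 2.1 × 15 = 31.5 m, so the well at 31 m is 0.5 m upgradient of the peak.
√(4πDt) = 1.440 m, giving peak height M/(n_e·A·√(4πDt)) = 54/(0.26 × 190 × 1.440) = 0.7591 kg/m³.
(x−vt)²/(4Dt) = (-0.5)²/(4 × 0.011 × 15) = 0.3788; exp(−0.3788) = 0.6847.
C = 0.7591 × 0.6847 = 0.520 kg/m³.

0.520 kg/m³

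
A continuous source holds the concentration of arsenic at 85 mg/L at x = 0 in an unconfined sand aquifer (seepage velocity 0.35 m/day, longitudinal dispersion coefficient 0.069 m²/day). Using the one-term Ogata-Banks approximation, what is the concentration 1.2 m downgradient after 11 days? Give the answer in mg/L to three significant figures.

83.7 mg/L

For a continuous step input, C/C₀ ≈ ½·erfc((x−vt)/(2√(Dt))).
vt = 0.35 × 11 = 3.85 m and 2√(Dt) = 2√(0.069 × 11) = 1.742 m.
Argument (x−vt)/(2√(Dt)) = (1.2 − 3.85)/1.742 = -1.521; ½·erfc(-1.521) = 0.9843.
C = 85 × 0.9843 = 83.7 mg/L.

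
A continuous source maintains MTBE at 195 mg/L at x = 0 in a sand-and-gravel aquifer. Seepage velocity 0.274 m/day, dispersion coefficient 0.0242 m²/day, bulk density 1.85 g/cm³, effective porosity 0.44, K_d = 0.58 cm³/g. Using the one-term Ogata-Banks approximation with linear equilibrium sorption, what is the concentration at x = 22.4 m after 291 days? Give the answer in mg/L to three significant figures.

Retardation factor R = 1 + ρ_b·K_d/n = 1 + 1.85 × 0.58/0.44 = 3.439.
Sorption retards both mechanisms: v_R = v/R = 0.07967 m/day, D_R = D/R = 0.007037 m²/day.
v_R·t = 0.07967 × 291 = 23.18397 m; 2√(D_R t) = 2.862 m; argument = (22.4 − 23.18397)/2.862 = -0.2739.
C = C₀ × ½·erfc(-0.2739) = 195 × 0.6508 = 127 mg/L.

127 mg/L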